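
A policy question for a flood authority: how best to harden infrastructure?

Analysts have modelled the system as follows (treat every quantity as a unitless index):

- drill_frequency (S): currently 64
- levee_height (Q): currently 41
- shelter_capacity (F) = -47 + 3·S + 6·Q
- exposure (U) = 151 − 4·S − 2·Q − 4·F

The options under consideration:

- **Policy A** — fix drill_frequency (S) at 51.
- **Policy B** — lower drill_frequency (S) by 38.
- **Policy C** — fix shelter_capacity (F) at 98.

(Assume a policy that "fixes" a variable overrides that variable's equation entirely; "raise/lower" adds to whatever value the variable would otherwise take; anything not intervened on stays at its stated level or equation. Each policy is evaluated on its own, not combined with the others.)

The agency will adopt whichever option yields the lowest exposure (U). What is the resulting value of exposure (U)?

-1543

Policy A (S := 51):
  S = 51
  Q = 41
  F = -47 + 3·51 + 6·41 = 352
  U = 151 − 4·51 − 2·41 − 4·352 = -1543
Policy B (S − 38):
  S = 64 − 38 = 26
  Q = 41
  F = -47 + 3·26 + 6·41 = 277
  U = 151 − 4·26 − 2·41 − 4·277 = -1143
Policy C (F := 98):
  S = 64
  Q = 41
  F = 98
  U = 151 − 4·64 − 2·41 − 4·98 = -579
Comparing — Policy A: U=-1543, Policy B: U=-1143, Policy C: U=-579. Lowest is -1543 (Policy A).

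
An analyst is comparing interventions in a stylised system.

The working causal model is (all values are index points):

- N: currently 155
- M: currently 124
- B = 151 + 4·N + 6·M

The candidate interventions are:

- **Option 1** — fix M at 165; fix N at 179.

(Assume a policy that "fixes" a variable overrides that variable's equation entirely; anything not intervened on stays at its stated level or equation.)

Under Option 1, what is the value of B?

1857

Option 1 (M := 165, N := 179):
  N = 179
  M = 165
  B = 151 + 4·179 + 6·165 = 1857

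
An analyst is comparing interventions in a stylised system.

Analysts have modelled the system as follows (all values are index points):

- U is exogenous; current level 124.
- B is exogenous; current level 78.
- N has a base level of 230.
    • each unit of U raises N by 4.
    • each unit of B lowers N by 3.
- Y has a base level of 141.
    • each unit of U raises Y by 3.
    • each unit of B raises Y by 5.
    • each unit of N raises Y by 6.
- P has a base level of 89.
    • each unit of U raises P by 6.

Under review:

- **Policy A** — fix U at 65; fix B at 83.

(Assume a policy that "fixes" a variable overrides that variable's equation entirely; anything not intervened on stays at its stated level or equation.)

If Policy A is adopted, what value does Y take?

2197

Policy A (U := 65, B := 83):
  U = 65
  B = 83
  N = 230 + 4·65 − 3·83 = 241
  Y = 141 + 3·65 + 5·83 + 6·241 = 2197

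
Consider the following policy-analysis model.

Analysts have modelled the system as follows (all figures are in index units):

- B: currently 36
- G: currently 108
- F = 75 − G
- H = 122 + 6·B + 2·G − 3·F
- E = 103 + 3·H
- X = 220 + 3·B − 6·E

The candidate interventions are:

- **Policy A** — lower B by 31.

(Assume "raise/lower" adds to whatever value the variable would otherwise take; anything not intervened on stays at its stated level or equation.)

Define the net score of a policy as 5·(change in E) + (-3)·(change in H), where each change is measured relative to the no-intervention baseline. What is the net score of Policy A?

-2232

Baseline:
  B = 36
  G = 108
  F = 75 − 108 = -33
  H = 122 + 6·36 + 2·108 − 3·(-33) = 653
  E = 103 + 3·653 = 2062
Policy A (B − 31):
  B = 36 − 31 = 5
  G = 108
  F = 75 − 108 = -33
  H = 122 + 6·5 + 2·108 − 3·(-33) = 467
  E = 103 + 3·467 = 1504
ΔE = 1504 − 2062 = -558; ΔH = 467 − 653 = -186
Score = 5·(-558) + (-3)·(-186) = -2232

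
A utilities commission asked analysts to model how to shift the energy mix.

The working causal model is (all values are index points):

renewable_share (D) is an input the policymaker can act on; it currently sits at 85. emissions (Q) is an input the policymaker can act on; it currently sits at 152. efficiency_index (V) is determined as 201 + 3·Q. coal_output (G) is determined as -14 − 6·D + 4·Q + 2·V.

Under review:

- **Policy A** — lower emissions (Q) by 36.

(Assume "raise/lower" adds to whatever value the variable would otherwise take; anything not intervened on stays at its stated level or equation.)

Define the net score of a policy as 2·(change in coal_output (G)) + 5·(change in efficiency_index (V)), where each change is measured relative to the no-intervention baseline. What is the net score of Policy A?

-1260

Baseline:
  D = 85
  Q = 152
  V = 201 + 3·152 = 657
  G = -14 − 6·85 + 4·152 + 2·657 = 1398
Policy A (Q − 36):
  D = 85
  Q = 152 − 36 = 116
  V = 201 + 3·116 = 549
  G = -14 − 6·85 + 4·116 + 2·549 = 1038
ΔG = 1038 − 1398 = -360; ΔV = 549 − 657 = -108
Score = 2·(-360) + 5·(-108) = -1260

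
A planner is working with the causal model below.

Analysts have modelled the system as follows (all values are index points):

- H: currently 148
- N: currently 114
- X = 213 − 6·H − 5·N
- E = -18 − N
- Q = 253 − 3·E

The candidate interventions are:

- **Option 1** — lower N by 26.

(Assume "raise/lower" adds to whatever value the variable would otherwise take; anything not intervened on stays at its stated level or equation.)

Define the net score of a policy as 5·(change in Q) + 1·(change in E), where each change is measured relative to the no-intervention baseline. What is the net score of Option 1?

-364

Baseline:
  N = 114
  E = -18 − 114 = -132
  Q = 253 − 3·(-132) = 649
Option 1 (N − 26):
  N = 114 − 26 = 88
  E = -18 − 88 = -106
  Q = 253 − 3·(-106) = 571
ΔQ = 571 − 649 = -78; ΔE = -106 − (-132) = 26
Score = 5·(-78) + 1·26 = -364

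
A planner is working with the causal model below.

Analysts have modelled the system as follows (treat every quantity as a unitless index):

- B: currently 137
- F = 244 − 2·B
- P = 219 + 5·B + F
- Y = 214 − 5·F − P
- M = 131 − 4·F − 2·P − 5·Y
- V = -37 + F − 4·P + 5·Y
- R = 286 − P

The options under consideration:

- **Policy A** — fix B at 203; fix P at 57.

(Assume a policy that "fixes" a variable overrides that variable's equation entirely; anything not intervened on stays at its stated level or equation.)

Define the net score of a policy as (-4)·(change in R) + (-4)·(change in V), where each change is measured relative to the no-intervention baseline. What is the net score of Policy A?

Baseline:
  B = 137
  F = 244 − 2·137 = -30
  P = 219 + 5·137 + (-30) = 874
  Y = 214 − 5·(-30) − 874 = -510
  V = -37 + (-30) − 4·874 + 5·(-510) = -6113
  R = 286 − 874 = -588
Policy A (B := 203, P := 57):
  B = 203
  F = 244 − 2·203 = -162
  P = 57
  Y = 214 − 5·(-162) − 57 = 967
  V = -37 + (-162) − 4·57 + 5·967 = 4408
  R = 286 − 57 = 229
ΔR = 229 − (-588) = 817; ΔV = 4408 − (-6113) = 10521
Score = (-4)·817 + (-4)·10521 = -45352

-45352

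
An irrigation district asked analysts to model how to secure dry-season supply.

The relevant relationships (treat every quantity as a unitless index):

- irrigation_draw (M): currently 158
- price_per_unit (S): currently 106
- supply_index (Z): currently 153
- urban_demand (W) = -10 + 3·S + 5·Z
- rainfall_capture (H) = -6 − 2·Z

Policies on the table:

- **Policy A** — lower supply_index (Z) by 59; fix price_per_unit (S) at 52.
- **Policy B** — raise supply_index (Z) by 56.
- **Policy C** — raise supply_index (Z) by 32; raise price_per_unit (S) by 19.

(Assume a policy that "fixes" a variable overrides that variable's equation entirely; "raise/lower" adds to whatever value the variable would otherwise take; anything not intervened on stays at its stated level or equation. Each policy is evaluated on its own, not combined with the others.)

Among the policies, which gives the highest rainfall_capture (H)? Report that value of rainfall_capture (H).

-194

Policy A (Z − 59, S := 52):
  Z = 153 − 59 = 94
  H = -6 − 2·94 = -194
Policy B (Z + 56):
  Z = 153 + 56 = 209
  H = -6 − 2·209 = -424
Policy C (Z + 32, S + 19):
  Z = 153 + 32 = 185
  H = -6 − 2·185 = -376
Comparing — Policy A: H=-194, Policy B: H=-424, Policy C: H=-376. Highest is -194 (Policy A).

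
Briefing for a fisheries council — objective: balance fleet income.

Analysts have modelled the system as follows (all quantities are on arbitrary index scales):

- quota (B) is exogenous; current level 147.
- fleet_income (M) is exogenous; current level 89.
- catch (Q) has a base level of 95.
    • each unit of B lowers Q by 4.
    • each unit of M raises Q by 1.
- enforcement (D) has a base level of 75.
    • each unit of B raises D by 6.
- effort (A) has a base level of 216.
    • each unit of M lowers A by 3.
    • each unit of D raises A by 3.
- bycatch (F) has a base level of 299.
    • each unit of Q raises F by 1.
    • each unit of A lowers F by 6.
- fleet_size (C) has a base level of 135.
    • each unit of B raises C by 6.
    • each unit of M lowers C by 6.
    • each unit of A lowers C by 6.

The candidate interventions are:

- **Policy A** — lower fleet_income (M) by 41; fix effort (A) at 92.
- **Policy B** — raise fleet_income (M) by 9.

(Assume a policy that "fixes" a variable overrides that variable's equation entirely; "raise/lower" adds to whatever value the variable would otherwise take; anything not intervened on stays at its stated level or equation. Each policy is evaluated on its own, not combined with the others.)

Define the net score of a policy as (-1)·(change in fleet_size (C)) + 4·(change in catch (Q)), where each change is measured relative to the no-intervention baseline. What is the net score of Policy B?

Baseline:
  B = 147
  M = 89
  Q = 95 − 4·147 + 89 = -404
  D = 75 + 6·147 = 957
  A = 216 − 3·89 + 3·957 = 2820
  C = 135 + 6·147 − 6·89 − 6·2820 = -16437
Policy B (M + 9):
  B = 147
  M = 89 + 9 = 98
  Q = 95 − 4·147 + 98 = -395
  D = 75 + 6·147 = 957
  A = 216 − 3·98 + 3·957 = 2793
  C = 135 + 6·147 − 6·98 − 6·2793 = -16329
ΔC = -16329 − (-16437) = 108; ΔQ = -395 − (-404) = 9
Score = (-1)·108 + 4·9 = -72

-72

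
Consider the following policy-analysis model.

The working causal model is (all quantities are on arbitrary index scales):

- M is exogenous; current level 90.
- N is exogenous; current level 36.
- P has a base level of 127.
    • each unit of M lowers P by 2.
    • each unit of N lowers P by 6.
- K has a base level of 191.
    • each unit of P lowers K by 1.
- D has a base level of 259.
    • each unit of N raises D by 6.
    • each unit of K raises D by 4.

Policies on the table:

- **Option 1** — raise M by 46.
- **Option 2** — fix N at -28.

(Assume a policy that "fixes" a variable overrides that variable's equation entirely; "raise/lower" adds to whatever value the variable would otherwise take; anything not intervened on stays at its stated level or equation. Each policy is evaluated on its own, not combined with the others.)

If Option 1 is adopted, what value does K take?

552

Option 1 (M + 46):
  M = 90 + 46 = 136
  N = 36
  P = 127 − 2·136 − 6·36 = -361
  K = 191 − (-361) = 552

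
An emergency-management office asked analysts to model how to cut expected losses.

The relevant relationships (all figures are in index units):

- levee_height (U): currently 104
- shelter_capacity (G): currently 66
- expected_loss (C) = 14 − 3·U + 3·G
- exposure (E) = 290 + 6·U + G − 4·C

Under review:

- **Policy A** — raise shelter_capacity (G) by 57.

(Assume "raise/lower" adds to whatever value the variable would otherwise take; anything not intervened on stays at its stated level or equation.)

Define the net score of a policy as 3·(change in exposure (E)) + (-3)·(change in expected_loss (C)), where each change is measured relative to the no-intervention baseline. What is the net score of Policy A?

Baseline:
  U = 104
  G = 66
  C = 14 − 3·104 + 3·66 = -100
  E = 290 + 6·104 + 66 − 4·(-100) = 1380
Policy A (G + 57):
  U = 104
  G = 66 + 57 = 123
  C = 14 − 3·104 + 3·123 = 71
  E = 290 + 6·104 + 123 − 4·71 = 753
ΔE = 753 − 1380 = -627; ΔC = 71 − (-100) = 171
Score = 3·(-627) + (-3)·171 = -2394

-2394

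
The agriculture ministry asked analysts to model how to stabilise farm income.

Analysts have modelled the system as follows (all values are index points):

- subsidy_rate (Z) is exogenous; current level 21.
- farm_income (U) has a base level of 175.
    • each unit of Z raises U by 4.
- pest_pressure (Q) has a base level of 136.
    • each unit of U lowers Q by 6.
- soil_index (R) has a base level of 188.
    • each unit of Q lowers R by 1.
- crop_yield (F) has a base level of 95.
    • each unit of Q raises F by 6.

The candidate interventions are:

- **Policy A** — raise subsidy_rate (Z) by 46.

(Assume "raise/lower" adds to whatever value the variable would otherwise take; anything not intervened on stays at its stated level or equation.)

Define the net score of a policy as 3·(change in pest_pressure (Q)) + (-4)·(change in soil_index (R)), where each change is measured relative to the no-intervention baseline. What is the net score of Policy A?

-7728

Baseline:
  Z = 21
  U = 175 + 4·21 = 259
  Q = 136 − 6·259 = -1418
  R = 188 − (-1418) = 1606
Policy A (Z + 46):
  Z = 21 + 46 = 67
  U = 175 + 4·67 = 443
  Q = 136 − 6·443 = -2522
  R = 188 − (-2522) = 2710
ΔQ = -2522 − (-1418) = -1104; ΔR = 2710 − 1606 = 1104
Score = 3·(-1104) + (-4)·1104 = -7728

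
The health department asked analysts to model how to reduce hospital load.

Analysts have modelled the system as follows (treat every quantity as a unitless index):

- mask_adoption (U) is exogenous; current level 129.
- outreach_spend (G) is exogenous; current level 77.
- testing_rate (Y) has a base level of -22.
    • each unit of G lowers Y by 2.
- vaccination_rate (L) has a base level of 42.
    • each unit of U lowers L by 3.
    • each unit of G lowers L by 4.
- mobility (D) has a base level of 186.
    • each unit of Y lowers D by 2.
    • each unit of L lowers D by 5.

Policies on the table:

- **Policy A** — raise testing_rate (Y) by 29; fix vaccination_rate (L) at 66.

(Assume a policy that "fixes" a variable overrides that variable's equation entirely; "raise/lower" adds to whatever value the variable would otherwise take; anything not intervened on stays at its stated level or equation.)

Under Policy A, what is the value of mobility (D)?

Policy A (Y + 29, L := 66):
  U = 129
  G = 77
  Y = -22 − 2·77 (+29 from intervention) = -147
  L = 66
  D = 186 − 2·(-147) − 5·66 = 150

150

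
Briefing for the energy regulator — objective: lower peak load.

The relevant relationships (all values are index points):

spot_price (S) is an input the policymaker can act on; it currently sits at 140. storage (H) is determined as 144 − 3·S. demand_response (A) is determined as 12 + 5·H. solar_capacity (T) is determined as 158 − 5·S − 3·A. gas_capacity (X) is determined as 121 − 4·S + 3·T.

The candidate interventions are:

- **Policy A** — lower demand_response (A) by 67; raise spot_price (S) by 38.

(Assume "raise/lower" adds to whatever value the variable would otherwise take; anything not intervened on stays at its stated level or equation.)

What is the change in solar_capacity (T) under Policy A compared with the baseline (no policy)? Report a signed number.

1721

Baseline:
  S = 140
  H = 144 − 3·140 = -276
  A = 12 + 5·(-276) = -1368
  T = 158 − 5·140 − 3·(-1368) = 3562
Policy A (A − 67, S + 38):
  S = 140 + 38 = 178
  H = 144 − 3·178 = -390
  A = 12 + 5·(-390) (−67 from intervention) = -2005
  T = 158 − 5·178 − 3·(-2005) = 5283
Change in T: 5283 − 3562 = 1721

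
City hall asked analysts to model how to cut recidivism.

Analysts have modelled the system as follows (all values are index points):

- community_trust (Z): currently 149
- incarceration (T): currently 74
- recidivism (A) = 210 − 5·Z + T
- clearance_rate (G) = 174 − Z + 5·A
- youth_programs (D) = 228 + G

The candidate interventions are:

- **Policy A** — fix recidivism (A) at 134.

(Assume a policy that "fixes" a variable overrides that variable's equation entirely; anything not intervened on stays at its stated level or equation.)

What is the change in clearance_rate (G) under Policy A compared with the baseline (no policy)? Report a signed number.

2975

Baseline:
  Z = 149
  T = 74
  A = 210 − 5·149 + 74 = -461
  G = 174 − 149 + 5·(-461) = -2280
Policy A (A := 134):
  Z = 149
  T = 74
  A = 134
  G = 174 − 149 + 5·134 = 695
Change in G: 695 − (-2280) = 2975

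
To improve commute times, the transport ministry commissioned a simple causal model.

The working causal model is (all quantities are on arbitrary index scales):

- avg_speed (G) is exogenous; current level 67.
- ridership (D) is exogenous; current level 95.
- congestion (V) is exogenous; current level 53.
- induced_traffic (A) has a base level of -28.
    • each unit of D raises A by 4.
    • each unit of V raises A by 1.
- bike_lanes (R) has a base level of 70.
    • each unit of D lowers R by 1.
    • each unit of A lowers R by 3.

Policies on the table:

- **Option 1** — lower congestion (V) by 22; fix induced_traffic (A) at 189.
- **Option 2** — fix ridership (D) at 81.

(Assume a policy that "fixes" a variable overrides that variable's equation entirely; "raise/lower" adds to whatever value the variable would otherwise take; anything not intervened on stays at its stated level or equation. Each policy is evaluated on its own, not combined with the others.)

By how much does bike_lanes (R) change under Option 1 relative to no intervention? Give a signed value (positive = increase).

Baseline:
  D = 95
  V = 53
  A = -28 + 4·95 + 53 = 405
  R = 70 − 95 − 3·405 = -1240
Option 1 (V − 22, A := 189):
  D = 95
  V = 53 − 22 = 31
  A = 189
  R = 70 − 95 − 3·189 = -592
Change in R: -592 − (-1240) = 648

648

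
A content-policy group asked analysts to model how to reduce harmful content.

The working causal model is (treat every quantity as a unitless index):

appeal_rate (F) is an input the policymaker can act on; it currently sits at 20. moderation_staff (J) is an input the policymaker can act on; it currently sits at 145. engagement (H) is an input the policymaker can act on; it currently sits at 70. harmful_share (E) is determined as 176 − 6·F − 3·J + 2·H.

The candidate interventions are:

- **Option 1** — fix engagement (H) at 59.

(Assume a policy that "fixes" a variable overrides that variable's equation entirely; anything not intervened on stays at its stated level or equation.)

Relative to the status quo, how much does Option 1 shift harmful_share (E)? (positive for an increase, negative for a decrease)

Baseline:
  F = 20
  J = 145
  H = 70
  E = 176 − 6·20 − 3·145 + 2·70 = -239
Option 1 (H := 59):
  F = 20
  J = 145
  H = 59
  E = 176 − 6·20 − 3·145 + 2·59 = -261
Change in E: -261 − (-239) = -22

-22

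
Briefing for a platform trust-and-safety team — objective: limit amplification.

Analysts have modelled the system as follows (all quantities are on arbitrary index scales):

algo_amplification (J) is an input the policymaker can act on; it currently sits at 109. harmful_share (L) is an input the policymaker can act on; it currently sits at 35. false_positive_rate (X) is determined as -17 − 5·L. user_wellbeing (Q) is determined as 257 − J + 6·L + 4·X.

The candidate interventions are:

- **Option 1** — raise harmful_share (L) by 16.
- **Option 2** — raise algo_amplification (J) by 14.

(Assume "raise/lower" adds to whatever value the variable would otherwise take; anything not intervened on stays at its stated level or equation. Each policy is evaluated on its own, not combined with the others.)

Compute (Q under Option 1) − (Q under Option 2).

Option 1 (L + 16):
  J = 109
  L = 35 + 16 = 51
  X = -17 − 5·51 = -272
  Q = 257 − 109 + 6·51 + 4·(-272) = -634
Option 2 (J + 14):
  J = 109 + 14 = 123
  L = 35
  X = -17 − 5·35 = -192
  Q = 257 − 123 + 6·35 + 4·(-192) = -424
Q: -634 − (-424) = -210

-210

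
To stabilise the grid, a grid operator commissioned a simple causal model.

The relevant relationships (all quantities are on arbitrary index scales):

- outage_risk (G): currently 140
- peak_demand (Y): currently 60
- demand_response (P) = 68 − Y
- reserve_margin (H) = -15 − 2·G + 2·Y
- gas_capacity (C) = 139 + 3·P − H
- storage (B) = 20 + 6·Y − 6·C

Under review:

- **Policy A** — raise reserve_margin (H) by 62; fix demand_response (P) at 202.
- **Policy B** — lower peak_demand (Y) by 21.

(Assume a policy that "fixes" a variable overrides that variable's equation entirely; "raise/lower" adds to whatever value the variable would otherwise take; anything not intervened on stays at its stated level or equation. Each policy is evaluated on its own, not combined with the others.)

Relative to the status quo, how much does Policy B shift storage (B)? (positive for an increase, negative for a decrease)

-756

Baseline:
  G = 140
  Y = 60
  P = 68 − 60 = 8
  H = -15 − 2·140 + 2·60 = -175
  C = 139 + 3·8 − (-175) = 338
  B = 20 + 6·60 − 6·338 = -1648
Policy B (Y − 21):
  G = 140
  Y = 60 − 21 = 39
  P = 68 − 39 = 29
  H = -15 − 2·140 + 2·39 = -217
  C = 139 + 3·29 − (-217) = 443
  B = 20 + 6·39 − 6·443 = -2404
Change in B: -2404 − (-1648) = -756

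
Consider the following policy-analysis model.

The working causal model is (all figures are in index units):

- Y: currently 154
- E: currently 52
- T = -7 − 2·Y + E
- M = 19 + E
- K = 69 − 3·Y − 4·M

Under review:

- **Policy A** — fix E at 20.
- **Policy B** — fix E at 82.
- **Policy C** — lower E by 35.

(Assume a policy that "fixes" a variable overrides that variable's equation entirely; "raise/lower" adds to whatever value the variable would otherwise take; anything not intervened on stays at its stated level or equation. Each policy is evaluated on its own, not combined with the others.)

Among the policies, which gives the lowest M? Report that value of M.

36

Policy A (E := 20):
  E = 20
  M = 19 + 20 = 39
Policy B (E := 82):
  E = 82
  M = 19 + 82 = 101
Policy C (E − 35):
  E = 52 − 35 = 17
  M = 19 + 17 = 36
Comparing — Policy A: M=39, Policy B: M=101, Policy C: M=36. Lowest is 36 (Policy C).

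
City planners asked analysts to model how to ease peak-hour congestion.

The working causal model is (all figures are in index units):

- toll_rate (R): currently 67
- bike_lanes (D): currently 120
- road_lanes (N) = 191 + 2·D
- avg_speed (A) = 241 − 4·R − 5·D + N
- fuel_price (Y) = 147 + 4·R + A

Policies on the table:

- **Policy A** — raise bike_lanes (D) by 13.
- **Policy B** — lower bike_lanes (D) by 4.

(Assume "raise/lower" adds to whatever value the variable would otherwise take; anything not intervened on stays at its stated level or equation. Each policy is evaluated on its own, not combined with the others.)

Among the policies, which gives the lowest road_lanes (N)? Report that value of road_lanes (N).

Policy A (D + 13):
  D = 120 + 13 = 133
  N = 191 + 2·133 = 457
Policy B (D − 4):
  D = 120 − 4 = 116
  N = 191 + 2·116 = 423
Comparing — Policy A: N=457, Policy B: N=423. Lowest is 423 (Policy B).

423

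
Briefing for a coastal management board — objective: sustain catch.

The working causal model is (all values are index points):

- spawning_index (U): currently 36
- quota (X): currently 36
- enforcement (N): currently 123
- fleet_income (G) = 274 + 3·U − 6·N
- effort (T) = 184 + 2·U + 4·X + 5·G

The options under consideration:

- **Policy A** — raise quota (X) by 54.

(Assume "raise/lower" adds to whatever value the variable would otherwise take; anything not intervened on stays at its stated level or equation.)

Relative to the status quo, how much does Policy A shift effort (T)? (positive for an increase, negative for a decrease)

216

Baseline:
  U = 36
  X = 36
  N = 123
  G = 274 + 3·36 − 6·123 = -356
  T = 184 + 2·36 + 4·36 + 5·(-356) = -1380
Policy A (X + 54):
  U = 36
  X = 36 + 54 = 90
  N = 123
  G = 274 + 3·36 − 6·123 = -356
  T = 184 + 2·36 + 4·90 + 5·(-356) = -1164
Change in T: -1164 − (-1380) = 216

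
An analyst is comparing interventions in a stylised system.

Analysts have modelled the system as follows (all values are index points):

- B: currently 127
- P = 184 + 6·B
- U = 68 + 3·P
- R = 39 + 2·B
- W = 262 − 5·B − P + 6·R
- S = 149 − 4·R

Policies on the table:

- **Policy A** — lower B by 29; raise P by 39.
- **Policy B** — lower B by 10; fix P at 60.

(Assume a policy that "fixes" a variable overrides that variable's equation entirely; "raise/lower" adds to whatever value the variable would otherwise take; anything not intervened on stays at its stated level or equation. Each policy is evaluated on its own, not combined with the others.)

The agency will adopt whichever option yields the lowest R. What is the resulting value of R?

235

Policy A (B − 29, P + 39):
  B = 127 − 29 = 98
  R = 39 + 2·98 = 235
Policy B (B − 10, P := 60):
  B = 127 − 10 = 117
  R = 39 + 2·117 = 273
Comparing — Policy A: R=235, Policy B: R=273. Lowest is 235 (Policy A).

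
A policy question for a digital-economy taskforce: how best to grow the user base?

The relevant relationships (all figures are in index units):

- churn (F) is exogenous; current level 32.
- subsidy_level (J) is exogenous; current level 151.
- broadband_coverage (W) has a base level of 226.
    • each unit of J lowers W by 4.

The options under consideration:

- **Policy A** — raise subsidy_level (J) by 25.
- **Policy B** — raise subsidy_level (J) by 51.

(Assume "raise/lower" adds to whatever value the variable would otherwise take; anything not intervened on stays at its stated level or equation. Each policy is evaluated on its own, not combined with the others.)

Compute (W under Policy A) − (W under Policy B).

Policy A (J + 25):
  J = 151 + 25 = 176
  W = 226 − 4·176 = -478
Policy B (J + 51):
  J = 151 + 51 = 202
  W = 226 − 4·202 = -582
W: -478 − (-582) = 104

104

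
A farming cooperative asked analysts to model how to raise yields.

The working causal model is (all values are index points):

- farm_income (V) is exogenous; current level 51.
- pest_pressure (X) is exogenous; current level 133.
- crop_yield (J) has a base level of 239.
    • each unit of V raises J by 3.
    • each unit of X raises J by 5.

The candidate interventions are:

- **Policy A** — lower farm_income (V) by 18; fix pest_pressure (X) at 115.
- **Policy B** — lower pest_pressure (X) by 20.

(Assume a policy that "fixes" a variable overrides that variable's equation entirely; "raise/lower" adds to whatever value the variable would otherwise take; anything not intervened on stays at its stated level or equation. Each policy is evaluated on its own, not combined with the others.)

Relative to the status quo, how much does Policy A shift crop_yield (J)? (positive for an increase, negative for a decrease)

Baseline:
  V = 51
  X = 133
  J = 239 + 3·51 + 5·133 = 1057
Policy A (V − 18, X := 115):
  V = 51 − 18 = 33
  X = 115
  J = 239 + 3·33 + 5·115 = 913
Change in J: 913 − 1057 = -144

-144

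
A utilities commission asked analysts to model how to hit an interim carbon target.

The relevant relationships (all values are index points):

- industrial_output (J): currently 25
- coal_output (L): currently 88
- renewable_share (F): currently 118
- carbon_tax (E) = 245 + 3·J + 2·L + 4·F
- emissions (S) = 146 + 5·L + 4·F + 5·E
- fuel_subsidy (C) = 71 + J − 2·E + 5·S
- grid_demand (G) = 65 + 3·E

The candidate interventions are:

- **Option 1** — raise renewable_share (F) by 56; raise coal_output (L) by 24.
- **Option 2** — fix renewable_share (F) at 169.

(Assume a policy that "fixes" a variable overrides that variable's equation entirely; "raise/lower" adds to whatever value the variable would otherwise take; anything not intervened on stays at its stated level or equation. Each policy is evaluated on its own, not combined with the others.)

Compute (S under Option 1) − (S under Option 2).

480

Option 1 (F + 56, L + 24):
  J = 25
  L = 88 + 24 = 112
  F = 118 + 56 = 174
  E = 245 + 3·25 + 2·112 + 4·174 = 1240
  S = 146 + 5·112 + 4·174 + 5·1240 = 7602
Option 2 (F := 169):
  J = 25
  L = 88
  F = 169
  E = 245 + 3·25 + 2·88 + 4·169 = 1172
  S = 146 + 5·88 + 4·169 + 5·1172 = 7122
S: 7602 − 7122 = 480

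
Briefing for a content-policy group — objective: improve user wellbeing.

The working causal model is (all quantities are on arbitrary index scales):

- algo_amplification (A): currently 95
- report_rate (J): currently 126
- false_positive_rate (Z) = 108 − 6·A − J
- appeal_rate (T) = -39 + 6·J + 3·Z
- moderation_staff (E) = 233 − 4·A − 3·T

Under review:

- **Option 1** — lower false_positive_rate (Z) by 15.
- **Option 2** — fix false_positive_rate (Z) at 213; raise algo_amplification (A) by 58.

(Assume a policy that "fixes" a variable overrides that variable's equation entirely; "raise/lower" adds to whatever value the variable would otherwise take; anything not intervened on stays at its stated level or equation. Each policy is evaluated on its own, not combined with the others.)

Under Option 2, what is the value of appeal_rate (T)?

Option 2 (Z := 213, A + 58):
  A = 95 + 58 = 153
  J = 126
  Z = 213
  T = -39 + 6·126 + 3·213 = 1356

1356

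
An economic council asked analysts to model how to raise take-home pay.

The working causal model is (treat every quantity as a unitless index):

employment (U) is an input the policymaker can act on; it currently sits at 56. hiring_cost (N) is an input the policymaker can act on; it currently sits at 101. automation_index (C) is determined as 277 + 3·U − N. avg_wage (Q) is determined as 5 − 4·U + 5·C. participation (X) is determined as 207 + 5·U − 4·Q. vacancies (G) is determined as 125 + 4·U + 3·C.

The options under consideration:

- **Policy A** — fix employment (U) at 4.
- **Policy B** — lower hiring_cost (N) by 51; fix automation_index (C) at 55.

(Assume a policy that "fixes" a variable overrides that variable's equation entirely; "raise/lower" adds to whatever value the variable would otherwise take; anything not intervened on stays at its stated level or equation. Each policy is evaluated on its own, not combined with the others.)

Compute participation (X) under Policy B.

Policy B (N − 51, C := 55):
  U = 56
  N = 101 − 51 = 50
  C = 55
  Q = 5 − 4·56 + 5·55 = 56
  X = 207 + 5·56 − 4·56 = 263

263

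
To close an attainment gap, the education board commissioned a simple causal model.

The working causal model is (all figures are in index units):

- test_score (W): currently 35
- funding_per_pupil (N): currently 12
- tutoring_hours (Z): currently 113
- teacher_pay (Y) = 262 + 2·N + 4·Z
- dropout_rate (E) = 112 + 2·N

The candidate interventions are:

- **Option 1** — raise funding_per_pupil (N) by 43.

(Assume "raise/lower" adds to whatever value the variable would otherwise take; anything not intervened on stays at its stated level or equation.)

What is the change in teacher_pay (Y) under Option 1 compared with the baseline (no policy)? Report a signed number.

86

Baseline:
  N = 12
  Z = 113
  Y = 262 + 2·12 + 4·113 = 738
Option 1 (N + 43):
  N = 12 + 43 = 55
  Z = 113
  Y = 262 + 2·55 + 4·113 = 824
Change in Y: 824 − 738 = 86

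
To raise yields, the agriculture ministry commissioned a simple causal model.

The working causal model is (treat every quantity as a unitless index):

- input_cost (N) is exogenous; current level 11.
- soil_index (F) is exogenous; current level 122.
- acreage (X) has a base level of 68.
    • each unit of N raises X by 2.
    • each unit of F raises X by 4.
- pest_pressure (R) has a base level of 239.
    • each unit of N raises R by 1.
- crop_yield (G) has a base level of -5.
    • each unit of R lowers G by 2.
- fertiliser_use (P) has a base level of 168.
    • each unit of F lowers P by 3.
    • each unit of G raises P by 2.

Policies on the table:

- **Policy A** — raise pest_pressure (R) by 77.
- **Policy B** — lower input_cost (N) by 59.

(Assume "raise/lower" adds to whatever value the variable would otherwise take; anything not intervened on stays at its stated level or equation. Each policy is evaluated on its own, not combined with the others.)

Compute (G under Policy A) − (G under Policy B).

Policy A (R + 77):
  N = 11
  R = 239 + 11 (+77 from intervention) = 327
  G = -5 − 2·327 = -659
Policy B (N − 59):
  N = 11 − 59 = -48
  R = 239 + (-48) = 191
  G = -5 − 2·191 = -387
G: -659 − (-387) = -272

-272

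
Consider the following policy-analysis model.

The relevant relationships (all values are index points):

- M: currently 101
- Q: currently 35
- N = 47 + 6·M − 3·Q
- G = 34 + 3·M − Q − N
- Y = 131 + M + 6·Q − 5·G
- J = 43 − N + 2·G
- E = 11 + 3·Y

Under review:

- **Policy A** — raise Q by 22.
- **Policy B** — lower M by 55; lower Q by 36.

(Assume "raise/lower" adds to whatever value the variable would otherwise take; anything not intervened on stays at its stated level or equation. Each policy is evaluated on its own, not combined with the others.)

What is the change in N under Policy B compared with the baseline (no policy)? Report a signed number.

Baseline:
  M = 101
  Q = 35
  N = 47 + 6·101 − 3·35 = 548
Policy B (M − 55, Q − 36):
  M = 101 − 55 = 46
  Q = 35 − 36 = -1
  N = 47 + 6·46 − 3·(-1) = 326
Change in N: 326 − 548 = -222

-222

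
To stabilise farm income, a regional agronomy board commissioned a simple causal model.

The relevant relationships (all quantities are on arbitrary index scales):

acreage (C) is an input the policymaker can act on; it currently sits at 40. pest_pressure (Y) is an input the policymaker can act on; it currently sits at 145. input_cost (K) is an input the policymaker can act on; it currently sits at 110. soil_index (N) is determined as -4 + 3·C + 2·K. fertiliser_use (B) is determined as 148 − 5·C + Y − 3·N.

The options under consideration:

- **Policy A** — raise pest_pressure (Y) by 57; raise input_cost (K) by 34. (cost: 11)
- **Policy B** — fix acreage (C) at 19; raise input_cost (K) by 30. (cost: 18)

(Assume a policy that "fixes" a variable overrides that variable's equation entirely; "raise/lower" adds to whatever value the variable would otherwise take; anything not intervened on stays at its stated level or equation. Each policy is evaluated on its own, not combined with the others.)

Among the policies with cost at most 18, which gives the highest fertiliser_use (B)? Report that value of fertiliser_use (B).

Policy A (Y + 57, K + 34):
  C = 40
  Y = 145 + 57 = 202
  K = 110 + 34 = 144
  N = -4 + 3·40 + 2·144 = 404
  B = 148 − 5·40 + 202 − 3·404 = -1062
Policy B (C := 19, K + 30):
  C = 19
  Y = 145
  K = 110 + 30 = 140
  N = -4 + 3·19 + 2·140 = 333
  B = 148 − 5·19 + 145 − 3·333 = -801
Comparing — Policy A: B=-1062, Policy B: B=-801. Highest is -801 (Policy B).

-801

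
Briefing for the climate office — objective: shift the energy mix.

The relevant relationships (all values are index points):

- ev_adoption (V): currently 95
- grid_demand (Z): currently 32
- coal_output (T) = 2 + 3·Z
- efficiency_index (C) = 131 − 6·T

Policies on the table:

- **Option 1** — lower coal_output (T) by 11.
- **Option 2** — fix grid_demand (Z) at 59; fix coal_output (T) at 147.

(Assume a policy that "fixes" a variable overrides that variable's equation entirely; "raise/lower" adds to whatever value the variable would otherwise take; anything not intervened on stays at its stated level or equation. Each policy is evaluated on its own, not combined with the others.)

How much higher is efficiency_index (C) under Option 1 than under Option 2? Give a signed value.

360

Option 1 (T − 11):
  Z = 32
  T = 2 + 3·32 (−11 from intervention) = 87
  C = 131 − 6·87 = -391
Option 2 (Z := 59, T := 147):
  Z = 59
  T = 147
  C = 131 − 6·147 = -751
C: -391 − (-751) = 360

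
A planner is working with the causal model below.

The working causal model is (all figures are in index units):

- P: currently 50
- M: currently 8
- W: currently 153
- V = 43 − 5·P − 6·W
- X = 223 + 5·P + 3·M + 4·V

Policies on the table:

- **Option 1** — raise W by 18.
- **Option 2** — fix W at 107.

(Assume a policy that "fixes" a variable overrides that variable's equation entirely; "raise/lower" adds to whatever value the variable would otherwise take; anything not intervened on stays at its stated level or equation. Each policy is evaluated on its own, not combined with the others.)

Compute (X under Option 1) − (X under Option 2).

Option 1 (W + 18):
  P = 50
  M = 8
  W = 153 + 18 = 171
  V = 43 − 5·50 − 6·171 = -1233
  X = 223 + 5·50 + 3·8 + 4·(-1233) = -4435
Option 2 (W := 107):
  P = 50
  M = 8
  W = 107
  V = 43 − 5·50 − 6·107 = -849
  X = 223 + 5·50 + 3·8 + 4·(-849) = -2899
X: -4435 − (-2899) = -1536

-1536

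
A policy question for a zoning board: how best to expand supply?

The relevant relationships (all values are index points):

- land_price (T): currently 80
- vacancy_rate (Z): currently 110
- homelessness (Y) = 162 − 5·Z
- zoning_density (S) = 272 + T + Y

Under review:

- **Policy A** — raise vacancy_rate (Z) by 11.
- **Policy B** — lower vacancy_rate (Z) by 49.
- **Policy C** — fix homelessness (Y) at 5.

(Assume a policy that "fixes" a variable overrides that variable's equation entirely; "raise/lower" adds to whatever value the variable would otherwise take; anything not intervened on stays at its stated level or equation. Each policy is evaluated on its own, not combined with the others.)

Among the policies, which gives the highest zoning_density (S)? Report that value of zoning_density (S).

357

Policy A (Z + 11):
  T = 80
  Z = 110 + 11 = 121
  Y = 162 − 5·121 = -443
  S = 272 + 80 + (-443) = -91
Policy B (Z − 49):
  T = 80
  Z = 110 − 49 = 61
  Y = 162 − 5·61 = -143
  S = 272 + 80 + (-143) = 209
Policy C (Y := 5):
  T = 80
  Z = 110
  Y = 5
  S = 272 + 80 + 5 = 357
Comparing — Policy A: S=-91, Policy B: S=209, Policy C: S=357. Highest is 357 (Policy C).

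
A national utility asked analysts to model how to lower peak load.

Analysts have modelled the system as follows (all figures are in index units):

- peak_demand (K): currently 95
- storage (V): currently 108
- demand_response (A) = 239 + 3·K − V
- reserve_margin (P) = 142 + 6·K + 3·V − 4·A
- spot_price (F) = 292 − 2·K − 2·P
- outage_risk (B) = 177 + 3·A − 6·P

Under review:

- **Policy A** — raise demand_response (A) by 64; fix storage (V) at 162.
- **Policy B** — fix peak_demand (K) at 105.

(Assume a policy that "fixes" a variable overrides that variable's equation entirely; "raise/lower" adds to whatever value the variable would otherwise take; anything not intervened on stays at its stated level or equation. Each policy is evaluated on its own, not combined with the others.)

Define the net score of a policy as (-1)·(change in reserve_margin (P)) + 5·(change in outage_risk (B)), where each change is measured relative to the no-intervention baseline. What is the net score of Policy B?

2310

Baseline:
  K = 95
  V = 108
  A = 239 + 3·95 − 108 = 416
  P = 142 + 6·95 + 3·108 − 4·416 = -628
  B = 177 + 3·416 − 6·(-628) = 5193
Policy B (K := 105):
  K = 105
  V = 108
  A = 239 + 3·105 − 108 = 446
  P = 142 + 6·105 + 3·108 − 4·446 = -688
  B = 177 + 3·446 − 6·(-688) = 5643
ΔP = -688 − (-628) = -60; ΔB = 5643 − 5193 = 450
Score = (-1)·(-60) + 5·450 = 2310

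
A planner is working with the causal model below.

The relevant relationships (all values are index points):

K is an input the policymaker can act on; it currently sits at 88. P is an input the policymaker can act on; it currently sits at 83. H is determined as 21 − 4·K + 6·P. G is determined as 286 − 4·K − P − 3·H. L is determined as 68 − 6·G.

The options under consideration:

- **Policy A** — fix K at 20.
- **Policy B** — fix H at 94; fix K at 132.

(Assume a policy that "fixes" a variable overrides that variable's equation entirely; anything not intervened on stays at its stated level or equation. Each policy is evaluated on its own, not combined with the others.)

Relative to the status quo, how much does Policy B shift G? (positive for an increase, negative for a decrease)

Baseline:
  K = 88
  P = 83
  H = 21 − 4·88 + 6·83 = 167
  G = 286 − 4·88 − 83 − 3·167 = -650
Policy B (H := 94, K := 132):
  K = 132
  P = 83
  H = 94
  G = 286 − 4·132 − 83 − 3·94 = -607
Change in G: -607 − (-650) = 43

43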